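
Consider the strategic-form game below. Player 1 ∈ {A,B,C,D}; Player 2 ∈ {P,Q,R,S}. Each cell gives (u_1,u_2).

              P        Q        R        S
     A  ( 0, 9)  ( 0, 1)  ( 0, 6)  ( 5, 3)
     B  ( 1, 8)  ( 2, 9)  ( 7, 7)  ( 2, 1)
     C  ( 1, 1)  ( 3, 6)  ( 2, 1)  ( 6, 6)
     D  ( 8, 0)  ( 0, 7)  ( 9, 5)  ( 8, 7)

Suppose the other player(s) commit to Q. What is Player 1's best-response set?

u_1(A vs Q) = 0
u_1(B vs Q) = 2
u_1(C vs Q) = 3
u_1(D vs Q) = 0
max payoff 3 at {C}

P1 best: {C}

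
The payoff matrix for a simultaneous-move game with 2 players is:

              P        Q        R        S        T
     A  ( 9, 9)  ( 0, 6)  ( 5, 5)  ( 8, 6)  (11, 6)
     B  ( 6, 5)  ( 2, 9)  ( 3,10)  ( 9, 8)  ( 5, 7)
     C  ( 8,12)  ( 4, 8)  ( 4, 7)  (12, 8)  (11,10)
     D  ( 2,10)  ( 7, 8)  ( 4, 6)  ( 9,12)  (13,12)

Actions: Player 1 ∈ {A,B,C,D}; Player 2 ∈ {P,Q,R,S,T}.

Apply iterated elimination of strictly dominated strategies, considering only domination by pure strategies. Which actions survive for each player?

Remaining: P1:{A,C,D} P2:{P,S,T}

P1 drop B (C beats it: P:8>6 Q:4>2 R:4>3 S:12>9 T:11>5)
P2 drop Q (P beats it: A:9>6 C:12>8 D:10>8)
P2 drop R (P beats it: A:9>5 C:12>7 D:10>6)
P1→{A,C,D} P2→{P,S,T}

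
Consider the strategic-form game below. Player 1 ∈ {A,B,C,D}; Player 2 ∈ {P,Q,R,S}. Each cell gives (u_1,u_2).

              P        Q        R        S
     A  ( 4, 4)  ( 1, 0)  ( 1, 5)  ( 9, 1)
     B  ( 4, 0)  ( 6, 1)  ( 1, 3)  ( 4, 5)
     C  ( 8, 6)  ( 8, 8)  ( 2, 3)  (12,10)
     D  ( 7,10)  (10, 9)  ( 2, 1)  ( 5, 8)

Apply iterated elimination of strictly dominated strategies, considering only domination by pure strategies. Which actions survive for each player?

P1 drop A (C beats it: P:8>4 Q:8>1 R:2>1 S:12>9)
P1 drop B (C beats it: P:8>4 Q:8>6 R:2>1 S:12>4)
P2 drop R (P beats it: C:6>3 D:10>1)
P1→{C,D} P2→{P,Q,S}

Remaining: P1:{C,D} P2:{P,Q,S}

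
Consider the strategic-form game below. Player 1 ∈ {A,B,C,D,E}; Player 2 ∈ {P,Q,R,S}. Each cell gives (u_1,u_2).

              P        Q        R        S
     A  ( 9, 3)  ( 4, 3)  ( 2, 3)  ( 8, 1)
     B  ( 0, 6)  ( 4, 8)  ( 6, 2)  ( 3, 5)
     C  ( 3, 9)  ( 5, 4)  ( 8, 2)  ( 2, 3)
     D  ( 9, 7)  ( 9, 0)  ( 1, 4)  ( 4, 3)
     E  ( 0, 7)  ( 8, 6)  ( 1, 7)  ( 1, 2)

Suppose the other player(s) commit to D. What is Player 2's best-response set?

u_2(P vs D) = 7
u_2(Q vs D) = 0
u_2(R vs D) = 4
u_2(S vs D) = 3
max payoff 7 at {P}

P2 best: {P}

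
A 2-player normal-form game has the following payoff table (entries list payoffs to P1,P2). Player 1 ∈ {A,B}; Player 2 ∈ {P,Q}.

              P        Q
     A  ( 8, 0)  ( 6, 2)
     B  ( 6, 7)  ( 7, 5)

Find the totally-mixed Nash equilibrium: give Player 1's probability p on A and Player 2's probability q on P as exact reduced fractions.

P1 mixes 1/2 on A; P2 mixes 1/3 on P

P1 indiff ⇒ q·8+(1-q)·6 = q·6+(1-q)·7 ⇒ q(2) = (1-q)(1) ⇒ q = 1/3
P2 indiff ⇒ p·0+(1-p)·7 = p·2+(1-p)·5 ⇒ p(-2) = (1-p)(-2) ⇒ p = 1/2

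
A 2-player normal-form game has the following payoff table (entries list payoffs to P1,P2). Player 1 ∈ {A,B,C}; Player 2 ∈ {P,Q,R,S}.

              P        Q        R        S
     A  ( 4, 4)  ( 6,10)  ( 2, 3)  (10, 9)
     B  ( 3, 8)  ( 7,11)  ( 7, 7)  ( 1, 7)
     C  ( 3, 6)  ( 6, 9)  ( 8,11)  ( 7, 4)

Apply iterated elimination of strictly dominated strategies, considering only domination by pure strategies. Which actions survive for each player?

Survivors P1:{B,C} P2:{Q,R}

P2 drop P (Q beats it: A:10>4 B:11>8 C:9>6)
P2 drop S (Q beats it: A:10>9 B:11>7 C:9>4)
P1 drop A (B beats it: Q:7>6 R:7>2)
P1→{B,C} P2→{Q,R}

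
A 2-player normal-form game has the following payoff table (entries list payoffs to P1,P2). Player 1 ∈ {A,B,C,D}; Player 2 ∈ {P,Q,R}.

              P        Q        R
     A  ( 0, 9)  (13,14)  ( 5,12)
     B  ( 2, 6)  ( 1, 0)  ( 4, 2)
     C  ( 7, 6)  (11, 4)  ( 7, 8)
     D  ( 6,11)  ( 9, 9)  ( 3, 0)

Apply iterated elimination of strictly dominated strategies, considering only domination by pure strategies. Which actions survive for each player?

P1 drop B (C beats it: P:7>2 Q:11>1 R:7>4)
P1 drop D (C beats it: P:7>6 Q:11>9 R:7>3)
P2 drop P (R beats it: A:12>9 C:8>6)
P1→{A,C} P2→{Q,R}

Survivors P1:{A,C} P2:{Q,R}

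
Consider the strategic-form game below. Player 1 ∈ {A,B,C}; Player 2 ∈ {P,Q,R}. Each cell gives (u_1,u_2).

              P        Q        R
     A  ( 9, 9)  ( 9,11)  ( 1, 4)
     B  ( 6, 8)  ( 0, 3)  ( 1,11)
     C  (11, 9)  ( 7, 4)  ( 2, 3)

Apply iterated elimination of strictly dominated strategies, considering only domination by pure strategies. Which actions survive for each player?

Remaining: P1:{A,C} P2:{P,Q}

P1 drop B (C beats it: P:11>6 Q:7>0 R:2>1)
P2 drop R (P beats it: A:9>4 C:9>3)
P1→{A,C} P2→{P,Q}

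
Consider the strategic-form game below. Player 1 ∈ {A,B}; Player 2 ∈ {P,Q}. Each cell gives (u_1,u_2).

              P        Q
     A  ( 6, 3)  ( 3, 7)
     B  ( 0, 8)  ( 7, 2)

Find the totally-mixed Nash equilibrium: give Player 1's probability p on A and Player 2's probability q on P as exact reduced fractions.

P1 indiff ⇒ q·6+(1-q)·3 = q·0+(1-q)·7 ⇒ q(6) = (1-q)(4) ⇒ q = 2/5
P2 indiff ⇒ p·3+(1-p)·8 = p·7+(1-p)·2 ⇒ p(-4) = (1-p)(-6) ⇒ p = 3/5

p=3/5, q=2/5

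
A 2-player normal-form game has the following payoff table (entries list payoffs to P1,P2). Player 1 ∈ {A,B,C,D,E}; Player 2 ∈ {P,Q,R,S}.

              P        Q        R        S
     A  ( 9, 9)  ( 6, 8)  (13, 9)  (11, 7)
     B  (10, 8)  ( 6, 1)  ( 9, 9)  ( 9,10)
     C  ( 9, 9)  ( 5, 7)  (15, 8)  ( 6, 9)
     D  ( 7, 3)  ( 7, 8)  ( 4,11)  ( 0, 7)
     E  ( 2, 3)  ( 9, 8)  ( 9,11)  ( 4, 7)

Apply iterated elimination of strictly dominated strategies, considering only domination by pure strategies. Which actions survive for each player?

Survivors P1:{A,B,C} P2:{P,R,S}

P2 drop Q (R beats it: A:9>8 B:9>1 C:8>7 D:11>8 E:11>8)
P1 drop D (A beats it: P:9>7 R:13>4 S:11>0)
P1 drop E (A beats it: P:9>2 R:13>9 S:11>4)
P1→{A,B,C} P2→{P,R,S}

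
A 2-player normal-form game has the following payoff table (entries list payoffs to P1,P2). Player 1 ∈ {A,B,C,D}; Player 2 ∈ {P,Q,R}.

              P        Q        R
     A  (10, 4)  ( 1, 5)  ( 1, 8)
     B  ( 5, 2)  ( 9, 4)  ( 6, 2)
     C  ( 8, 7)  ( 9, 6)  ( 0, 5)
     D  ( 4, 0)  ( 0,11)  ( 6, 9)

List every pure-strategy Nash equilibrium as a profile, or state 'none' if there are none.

Nash profiles: (B,Q)

(A,P): not NE [P2→R gives 8>4]
(A,Q): not NE [P1→C gives 9>1; P2→R gives 8>5]
(A,R): not NE [P1→D gives 6>1]
(B,P): not NE [P1→A gives 10>5; P2→Q gives 4>2]
(B,Q): NE
(B,R): not NE [P2→Q gives 4>2]
(C,P): not NE [P1→A gives 10>8]
(C,Q): not NE [P2→P gives 7>6]
(C,R): not NE [P1→D gives 6>0; P2→P gives 7>5]
(D,P): not NE [P1→A gives 10>4; P2→Q gives 11>0]
(D,Q): not NE [P1→C gives 9>0]
(D,R): not NE [P2→Q gives 11>9]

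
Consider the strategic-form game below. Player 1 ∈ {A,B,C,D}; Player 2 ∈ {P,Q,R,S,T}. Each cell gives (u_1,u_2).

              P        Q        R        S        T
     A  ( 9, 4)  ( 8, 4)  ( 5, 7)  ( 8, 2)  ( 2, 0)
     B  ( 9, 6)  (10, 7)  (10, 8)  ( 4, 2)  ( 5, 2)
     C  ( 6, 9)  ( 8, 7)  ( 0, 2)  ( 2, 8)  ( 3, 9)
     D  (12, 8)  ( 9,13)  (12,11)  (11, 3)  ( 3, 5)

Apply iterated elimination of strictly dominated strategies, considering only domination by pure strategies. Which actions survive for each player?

Survivors P1:{B,D} P2:{Q,R}

P1 drop A (D beats it: P:12>9 Q:9>8 R:12>5 S:11>8 T:3>2)
P1 drop C (B beats it: P:9>6 Q:10>8 R:10>0 S:4>2 T:5>3)
P2 drop P (Q beats it: B:7>6 D:13>8)
P2 drop S (Q beats it: B:7>2 D:13>3)
P2 drop T (Q beats it: B:7>2 D:13>5)
P1→{B,D} P2→{Q,R}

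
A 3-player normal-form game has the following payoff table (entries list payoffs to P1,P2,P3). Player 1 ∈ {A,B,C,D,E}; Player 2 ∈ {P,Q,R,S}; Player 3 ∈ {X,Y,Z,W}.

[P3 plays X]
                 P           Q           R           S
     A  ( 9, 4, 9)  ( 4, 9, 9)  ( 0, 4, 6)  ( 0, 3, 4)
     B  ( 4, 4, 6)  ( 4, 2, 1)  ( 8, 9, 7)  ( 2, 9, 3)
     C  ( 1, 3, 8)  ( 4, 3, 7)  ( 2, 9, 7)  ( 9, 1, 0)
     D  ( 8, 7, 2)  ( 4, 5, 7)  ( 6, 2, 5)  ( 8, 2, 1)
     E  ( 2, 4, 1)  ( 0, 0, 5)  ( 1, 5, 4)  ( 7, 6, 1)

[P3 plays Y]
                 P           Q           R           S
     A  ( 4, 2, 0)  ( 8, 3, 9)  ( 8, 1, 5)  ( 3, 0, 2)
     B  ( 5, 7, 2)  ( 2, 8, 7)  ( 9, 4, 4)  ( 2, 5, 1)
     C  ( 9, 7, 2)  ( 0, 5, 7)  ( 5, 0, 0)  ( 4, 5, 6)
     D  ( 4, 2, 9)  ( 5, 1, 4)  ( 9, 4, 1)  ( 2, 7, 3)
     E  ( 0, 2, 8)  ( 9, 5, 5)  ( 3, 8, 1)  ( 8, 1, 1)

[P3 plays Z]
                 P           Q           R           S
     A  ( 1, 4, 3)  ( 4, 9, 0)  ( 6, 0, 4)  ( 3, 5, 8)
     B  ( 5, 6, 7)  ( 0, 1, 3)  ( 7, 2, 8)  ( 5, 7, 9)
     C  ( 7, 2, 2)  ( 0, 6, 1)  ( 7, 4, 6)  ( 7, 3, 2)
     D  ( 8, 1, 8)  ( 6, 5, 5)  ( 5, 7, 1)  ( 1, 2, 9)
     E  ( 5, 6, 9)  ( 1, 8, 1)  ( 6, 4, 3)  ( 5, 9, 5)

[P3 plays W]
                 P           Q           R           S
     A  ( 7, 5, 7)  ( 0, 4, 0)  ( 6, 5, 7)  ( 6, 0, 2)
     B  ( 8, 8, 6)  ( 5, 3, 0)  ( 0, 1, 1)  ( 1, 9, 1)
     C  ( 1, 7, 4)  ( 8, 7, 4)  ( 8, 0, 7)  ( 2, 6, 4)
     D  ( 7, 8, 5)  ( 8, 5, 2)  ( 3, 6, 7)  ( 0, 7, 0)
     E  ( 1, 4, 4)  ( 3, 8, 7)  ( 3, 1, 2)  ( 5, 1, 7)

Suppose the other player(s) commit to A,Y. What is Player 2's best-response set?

argmax u_2 = {Q}

u_2(P vs A,Y) = 2
u_2(Q vs A,Y) = 3
u_2(R vs A,Y) = 1
u_2(S vs A,Y) = 0
max payoff 3 at {Q}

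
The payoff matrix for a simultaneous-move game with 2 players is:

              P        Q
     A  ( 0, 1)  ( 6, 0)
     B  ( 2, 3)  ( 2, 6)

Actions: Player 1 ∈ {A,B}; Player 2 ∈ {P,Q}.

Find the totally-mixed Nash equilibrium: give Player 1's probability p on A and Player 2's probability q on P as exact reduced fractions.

(p,q) = (3/4, 2/3)

P1 indiff ⇒ q·0+(1-q)·6 = q·2+(1-q)·2 ⇒ q(-2) = (1-q)(-4) ⇒ q = 2/3
P2 indiff ⇒ p·1+(1-p)·3 = p·0+(1-p)·6 ⇒ p(1) = (1-p)(3) ⇒ p = 3/4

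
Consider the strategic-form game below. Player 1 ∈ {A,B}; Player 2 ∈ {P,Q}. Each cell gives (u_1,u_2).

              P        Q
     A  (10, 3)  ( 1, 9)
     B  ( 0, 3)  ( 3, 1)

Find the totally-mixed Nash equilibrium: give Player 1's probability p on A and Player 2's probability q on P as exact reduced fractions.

P1 indiff ⇒ q·10+(1-q)·1 = q·0+(1-q)·3 ⇒ q(10) = (1-q)(2) ⇒ q = 1/6
P2 indiff ⇒ p·3+(1-p)·3 = p·9+(1-p)·1 ⇒ p(-6) = (1-p)(-2) ⇒ p = 1/4

(p,q) = (1/4, 1/6)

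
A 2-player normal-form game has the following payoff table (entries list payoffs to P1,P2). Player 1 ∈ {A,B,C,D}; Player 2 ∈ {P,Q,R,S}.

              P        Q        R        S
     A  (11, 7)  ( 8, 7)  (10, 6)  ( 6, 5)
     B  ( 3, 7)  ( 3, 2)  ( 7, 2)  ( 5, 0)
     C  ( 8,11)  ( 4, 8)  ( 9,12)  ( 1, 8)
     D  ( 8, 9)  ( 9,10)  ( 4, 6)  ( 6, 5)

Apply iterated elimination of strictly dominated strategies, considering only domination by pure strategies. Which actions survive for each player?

Remaining: P1:{A,D} P2:{P,Q}

P1 drop B (A beats it: P:11>3 Q:8>3 R:10>7 S:6>5)
P1 drop C (A beats it: P:11>8 Q:8>4 R:10>9 S:6>1)
P2 drop R (P beats it: A:7>6 D:9>6)
P2 drop S (P beats it: A:7>5 D:9>5)
P1→{A,D} P2→{P,Q}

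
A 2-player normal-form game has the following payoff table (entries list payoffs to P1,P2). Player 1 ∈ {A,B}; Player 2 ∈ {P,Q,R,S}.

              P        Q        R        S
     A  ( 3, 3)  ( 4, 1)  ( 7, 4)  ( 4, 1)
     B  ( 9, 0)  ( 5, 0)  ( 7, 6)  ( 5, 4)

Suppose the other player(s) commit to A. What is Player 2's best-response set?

u_2(P vs A) = 3
u_2(Q vs A) = 1
u_2(R vs A) = 4
u_2(S vs A) = 1
max payoff 4 at {R}

BR_2 = {R}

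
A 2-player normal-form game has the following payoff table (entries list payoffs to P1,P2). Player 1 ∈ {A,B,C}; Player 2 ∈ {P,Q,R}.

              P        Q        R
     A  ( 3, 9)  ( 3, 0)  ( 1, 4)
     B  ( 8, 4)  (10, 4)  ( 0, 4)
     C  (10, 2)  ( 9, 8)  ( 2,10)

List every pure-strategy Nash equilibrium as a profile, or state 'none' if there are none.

(A,P): not NE [P1→C gives 10>3]
(A,Q): not NE [P1→B gives 10>3; P2→P gives 9>0]
(A,R): not NE [P1→C gives 2>1; P2→P gives 9>4]
(B,P): not NE [P1→C gives 10>8]
(B,Q): NE
(B,R): not NE [P1→C gives 2>0]
(C,P): not NE [P2→R gives 10>2]
(C,Q): not NE [P1→B gives 10>9; P2→R gives 10>8]
(C,R): NE

NE set: (B,Q), (C,R)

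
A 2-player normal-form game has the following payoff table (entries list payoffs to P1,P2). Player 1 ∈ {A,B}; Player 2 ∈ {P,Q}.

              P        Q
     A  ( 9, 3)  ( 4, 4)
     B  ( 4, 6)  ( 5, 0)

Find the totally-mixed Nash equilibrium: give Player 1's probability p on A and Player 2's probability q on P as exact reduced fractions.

p=6/7, q=1/6

P1 indiff ⇒ q·9+(1-q)·4 = q·4+(1-q)·5 ⇒ q(5) = (1-q)(1) ⇒ q = 1/6
P2 indiff ⇒ p·3+(1-p)·6 = p·4+(1-p)·0 ⇒ p(-1) = (1-p)(-6) ⇒ p = 6/7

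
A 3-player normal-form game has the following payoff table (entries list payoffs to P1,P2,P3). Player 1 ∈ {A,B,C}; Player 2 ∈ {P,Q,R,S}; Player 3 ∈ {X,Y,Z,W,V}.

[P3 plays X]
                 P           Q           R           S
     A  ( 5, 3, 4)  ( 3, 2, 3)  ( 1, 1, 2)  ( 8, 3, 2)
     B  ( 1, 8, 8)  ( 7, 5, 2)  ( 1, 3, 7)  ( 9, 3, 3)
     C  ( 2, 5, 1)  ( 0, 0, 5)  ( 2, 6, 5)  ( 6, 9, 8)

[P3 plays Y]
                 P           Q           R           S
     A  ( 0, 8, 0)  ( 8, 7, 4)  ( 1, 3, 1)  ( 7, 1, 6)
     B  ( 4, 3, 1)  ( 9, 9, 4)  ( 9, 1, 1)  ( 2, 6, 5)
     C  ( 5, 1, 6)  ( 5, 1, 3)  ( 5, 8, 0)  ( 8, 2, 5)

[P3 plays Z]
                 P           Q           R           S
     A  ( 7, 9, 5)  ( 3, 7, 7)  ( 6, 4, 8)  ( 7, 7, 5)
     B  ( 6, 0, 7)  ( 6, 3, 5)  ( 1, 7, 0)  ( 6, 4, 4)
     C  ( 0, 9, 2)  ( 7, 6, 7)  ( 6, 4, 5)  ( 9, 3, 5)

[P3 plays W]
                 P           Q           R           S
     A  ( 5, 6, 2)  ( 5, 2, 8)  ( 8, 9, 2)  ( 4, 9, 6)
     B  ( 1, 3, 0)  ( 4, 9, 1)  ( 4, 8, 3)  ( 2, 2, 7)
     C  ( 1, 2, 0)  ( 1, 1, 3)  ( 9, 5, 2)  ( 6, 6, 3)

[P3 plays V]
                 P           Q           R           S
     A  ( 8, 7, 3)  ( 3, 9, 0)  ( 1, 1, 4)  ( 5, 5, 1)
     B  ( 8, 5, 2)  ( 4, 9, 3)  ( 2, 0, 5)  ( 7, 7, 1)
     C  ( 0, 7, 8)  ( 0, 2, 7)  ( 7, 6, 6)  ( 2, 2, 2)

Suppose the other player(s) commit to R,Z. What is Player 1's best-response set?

u_1(A vs R,Z) = 6
u_1(B vs R,Z) = 1
u_1(C vs R,Z) = 6
max payoff 6 at {A,C}

P1 best: {A,C}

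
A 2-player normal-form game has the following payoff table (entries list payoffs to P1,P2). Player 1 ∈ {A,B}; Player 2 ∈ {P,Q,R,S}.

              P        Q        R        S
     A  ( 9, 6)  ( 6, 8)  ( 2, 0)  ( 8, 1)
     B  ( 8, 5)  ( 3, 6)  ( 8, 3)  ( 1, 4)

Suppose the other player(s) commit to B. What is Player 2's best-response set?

argmax u_2 = {Q}

u_2(P vs B) = 5
u_2(Q vs B) = 6
u_2(R vs B) = 3
u_2(S vs B) = 4
max payoff 6 at {Q}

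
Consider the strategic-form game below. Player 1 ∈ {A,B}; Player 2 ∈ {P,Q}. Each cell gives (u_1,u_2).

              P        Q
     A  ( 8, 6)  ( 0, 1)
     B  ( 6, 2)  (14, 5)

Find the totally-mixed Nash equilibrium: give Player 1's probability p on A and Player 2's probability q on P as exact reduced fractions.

P1 indiff ⇒ q·8+(1-q)·0 = q·6+(1-q)·14 ⇒ q(2) = (1-q)(14) ⇒ q = 7/8
P2 indiff ⇒ p·6+(1-p)·2 = p·1+(1-p)·5 ⇒ p(5) = (1-p)(3) ⇒ p = 3/8

(p,q) = (3/8, 7/8)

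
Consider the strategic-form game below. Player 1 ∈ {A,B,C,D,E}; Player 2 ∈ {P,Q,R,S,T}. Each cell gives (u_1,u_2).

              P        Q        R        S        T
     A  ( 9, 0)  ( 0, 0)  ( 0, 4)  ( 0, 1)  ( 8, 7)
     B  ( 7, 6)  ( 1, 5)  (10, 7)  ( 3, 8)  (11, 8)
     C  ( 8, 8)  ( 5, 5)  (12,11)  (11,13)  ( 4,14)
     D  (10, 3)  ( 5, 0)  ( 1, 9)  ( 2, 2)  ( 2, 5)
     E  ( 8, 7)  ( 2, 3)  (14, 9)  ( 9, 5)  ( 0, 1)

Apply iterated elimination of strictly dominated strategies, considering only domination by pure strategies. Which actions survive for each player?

IESDS → P1:{B,C,E} P2:{R,S,T}

P2 drop P (R beats it: A:4>0 B:7>6 C:11>8 D:9>3 E:9>7)
P1 drop A (B beats it: Q:1>0 R:10>0 S:3>0 T:11>8)
P2 drop Q (R beats it: B:7>5 C:11>5 D:9>0 E:9>3)
P1 drop D (B beats it: R:10>1 S:3>2 T:11>2)
P1→{B,C,E} P2→{R,S,T}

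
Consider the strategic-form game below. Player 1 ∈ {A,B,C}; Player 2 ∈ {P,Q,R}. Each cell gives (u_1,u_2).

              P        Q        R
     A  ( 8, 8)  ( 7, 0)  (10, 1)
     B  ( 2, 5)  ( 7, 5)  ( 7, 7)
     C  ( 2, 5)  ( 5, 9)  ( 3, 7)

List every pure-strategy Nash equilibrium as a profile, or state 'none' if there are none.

(A,P): NE
(A,Q): not NE [P2→P gives 8>0]
(A,R): not NE [P2→P gives 8>1]
(B,P): not NE [P1→A gives 8>2; P2→R gives 7>5]
(B,Q): not NE [P2→R gives 7>5]
(B,R): not NE [P1→A gives 10>7]
(C,P): not NE [P1→A gives 8>2; P2→Q gives 9>5]
(C,Q): not NE [P1→B gives 7>5]
(C,R): not NE [P1→A gives 10>3; P2→Q gives 9>7]

NE set: (A,P)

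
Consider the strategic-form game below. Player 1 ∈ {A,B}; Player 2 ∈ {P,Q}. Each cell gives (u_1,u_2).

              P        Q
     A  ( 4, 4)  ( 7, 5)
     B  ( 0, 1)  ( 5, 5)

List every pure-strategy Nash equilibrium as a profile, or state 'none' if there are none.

PSNE = {(A,Q)}

(A,P): not NE [P2→Q gives 5>4]
(A,Q): NE
(B,P): not NE [P1→A gives 4>0; P2→Q gives 5>1]
(B,Q): not NE [P1→A gives 7>5]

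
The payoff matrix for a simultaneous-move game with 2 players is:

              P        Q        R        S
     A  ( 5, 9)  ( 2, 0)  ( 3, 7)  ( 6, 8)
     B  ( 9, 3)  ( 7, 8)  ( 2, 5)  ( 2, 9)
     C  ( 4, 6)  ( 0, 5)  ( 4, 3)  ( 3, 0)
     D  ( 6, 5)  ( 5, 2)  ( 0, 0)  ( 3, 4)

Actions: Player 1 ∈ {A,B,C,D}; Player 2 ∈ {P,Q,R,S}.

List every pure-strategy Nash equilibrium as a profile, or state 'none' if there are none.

PSNE: ∅

(A,P): not NE [P1→B gives 9>5]
(A,Q): not NE [P1→B gives 7>2; P2→P gives 9>0]
(A,R): not NE [P1→C gives 4>3; P2→P gives 9>7]
(A,S): not NE [P2→P gives 9>8]
(B,P): not NE [P2→S gives 9>3]
(B,Q): not NE [P2→S gives 9>8]
(B,R): not NE [P1→C gives 4>2; P2→S gives 9>5]
(B,S): not NE [P1→A gives 6>2]
(C,P): not NE [P1→B gives 9>4]
(C,Q): not NE [P1→B gives 7>0; P2→P gives 6>5]
(C,R): not NE [P2→P gives 6>3]
(C,S): not NE [P1→A gives 6>3; P2→P gives 6>0]
(D,P): not NE [P1→B gives 9>6]
(D,Q): not NE [P1→B gives 7>5; P2→P gives 5>2]
(D,R): not NE [P1→C gives 4>0; P2→P gives 5>0]
(D,S): not NE [P1→A gives 6>3; P2→P gives 5>4]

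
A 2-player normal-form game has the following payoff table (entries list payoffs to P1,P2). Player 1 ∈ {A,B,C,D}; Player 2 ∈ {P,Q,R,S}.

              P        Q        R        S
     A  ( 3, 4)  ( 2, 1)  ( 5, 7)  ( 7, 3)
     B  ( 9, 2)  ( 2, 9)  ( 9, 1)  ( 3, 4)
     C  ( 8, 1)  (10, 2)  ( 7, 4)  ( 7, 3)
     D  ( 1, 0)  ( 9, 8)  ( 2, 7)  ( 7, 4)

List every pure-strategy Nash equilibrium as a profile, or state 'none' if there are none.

No pure NE.

(A,P): not NE [P1→B gives 9>3; P2→R gives 7>4]
(A,Q): not NE [P1→C gives 10>2; P2→R gives 7>1]
(A,R): not NE [P1→B gives 9>5]
(A,S): not NE [P2→R gives 7>3]
(B,P): not NE [P2→Q gives 9>2]
(B,Q): not NE [P1→C gives 10>2]
(B,R): not NE [P2→Q gives 9>1]
(B,S): not NE [P1→D gives 7>3; P2→Q gives 9>4]
(C,P): not NE [P1→B gives 9>8; P2→R gives 4>1]
(C,Q): not NE [P2→R gives 4>2]
(C,R): not NE [P1→B gives 9>7]
(C,S): not NE [P2→R gives 4>3]
(D,P): not NE [P1→B gives 9>1; P2→Q gives 8>0]
(D,Q): not NE [P1→C gives 10>9]
(D,R): not NE [P1→B gives 9>2; P2→Q gives 8>7]
(D,S): not NE [P2→Q gives 8>4]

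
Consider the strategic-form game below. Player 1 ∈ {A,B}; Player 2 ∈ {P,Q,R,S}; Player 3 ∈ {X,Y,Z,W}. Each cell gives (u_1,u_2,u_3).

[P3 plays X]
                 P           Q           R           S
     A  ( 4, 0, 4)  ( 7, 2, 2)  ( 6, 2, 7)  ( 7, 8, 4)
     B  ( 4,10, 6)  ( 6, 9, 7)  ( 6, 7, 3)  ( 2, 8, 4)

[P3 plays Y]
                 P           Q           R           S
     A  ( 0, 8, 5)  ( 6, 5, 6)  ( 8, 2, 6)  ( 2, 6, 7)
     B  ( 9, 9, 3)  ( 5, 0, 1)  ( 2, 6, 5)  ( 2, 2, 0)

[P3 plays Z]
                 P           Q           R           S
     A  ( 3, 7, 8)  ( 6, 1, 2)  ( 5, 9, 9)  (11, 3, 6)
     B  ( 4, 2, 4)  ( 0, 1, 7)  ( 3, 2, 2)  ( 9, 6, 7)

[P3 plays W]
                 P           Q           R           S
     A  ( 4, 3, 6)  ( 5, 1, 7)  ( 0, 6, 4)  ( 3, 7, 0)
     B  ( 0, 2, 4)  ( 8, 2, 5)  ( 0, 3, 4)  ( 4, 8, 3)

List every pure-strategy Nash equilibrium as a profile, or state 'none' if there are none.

NE set: (A,R,Z), (B,P,X)

(A,P,X): not NE [P2→S gives 8>0; P3→Z gives 8>4]
(A,P,Y): not NE [P1→B gives 9>0; P3→Z gives 8>5]
(A,P,Z): not NE [P1→B gives 4>3; P2→R gives 9>7]
(A,P,W): not NE [P2→S gives 7>3; P3→Z gives 8>6]
(A,Q,X): not NE [P2→S gives 8>2; P3→W gives 7>2]
(A,Q,Y): not NE [P2→P gives 8>5; P3→W gives 7>6]
(A,Q,Z): not NE [P2→R gives 9>1; P3→W gives 7>2]
(A,Q,W): not NE [P1→B gives 8>5; P2→S gives 7>1]
(A,R,X): not NE [P2→S gives 8>2; P3→Z gives 9>7]
(A,R,Y): not NE [P2→P gives 8>2; P3→Z gives 9>6]
(A,R,Z): NE
(A,R,W): not NE [P2→S gives 7>6; P3→Z gives 9>4]
(A,S,X): not NE [P3→Y gives 7>4]
(A,S,Y): not NE [P2→P gives 8>6]
(A,S,Z): not NE [P2→R gives 9>3; P3→Y gives 7>6]
(A,S,W): not NE [P1→B gives 4>3; P3→Y gives 7>0]
(B,P,X): NE
(B,P,Y): not NE [P3→X gives 6>3]
(B,P,Z): not NE [P2→S gives 6>2; P3→X gives 6>4]
(B,P,W): not NE [P1→A gives 4>0; P2→S gives 8>2; P3→X gives 6>4]
(B,Q,X): not NE [P1→A gives 7>6; P2→P gives 10>9]
(B,Q,Y): not NE [P1→A gives 6>5; P2→P gives 9>0; P3→Z gives 7>1]
(B,Q,Z): not NE [P1→A gives 6>0; P2→S gives 6>1]
(B,Q,W): not NE [P2→S gives 8>2; P3→Z gives 7>5]
(B,R,X): not NE [P2→P gives 10>7; P3→Y gives 5>3]
(B,R,Y): not NE [P1→A gives 8>2; P2→P gives 9>6]
(B,R,Z): not NE [P1→A gives 5>3; P2→S gives 6>2; P3→Y gives 5>2]
(B,R,W): not NE [P2→S gives 8>3; P3→Y gives 5>4]
(B,S,X): not NE [P1→A gives 7>2; P2→P gives 10>8; P3→Z gives 7>4]
(B,S,Y): not NE [P2→P gives 9>2; P3→Z gives 7>0]
(B,S,Z): not NE [P1→A gives 11>9]
(B,S,W): not NE [P3→Z gives 7>3]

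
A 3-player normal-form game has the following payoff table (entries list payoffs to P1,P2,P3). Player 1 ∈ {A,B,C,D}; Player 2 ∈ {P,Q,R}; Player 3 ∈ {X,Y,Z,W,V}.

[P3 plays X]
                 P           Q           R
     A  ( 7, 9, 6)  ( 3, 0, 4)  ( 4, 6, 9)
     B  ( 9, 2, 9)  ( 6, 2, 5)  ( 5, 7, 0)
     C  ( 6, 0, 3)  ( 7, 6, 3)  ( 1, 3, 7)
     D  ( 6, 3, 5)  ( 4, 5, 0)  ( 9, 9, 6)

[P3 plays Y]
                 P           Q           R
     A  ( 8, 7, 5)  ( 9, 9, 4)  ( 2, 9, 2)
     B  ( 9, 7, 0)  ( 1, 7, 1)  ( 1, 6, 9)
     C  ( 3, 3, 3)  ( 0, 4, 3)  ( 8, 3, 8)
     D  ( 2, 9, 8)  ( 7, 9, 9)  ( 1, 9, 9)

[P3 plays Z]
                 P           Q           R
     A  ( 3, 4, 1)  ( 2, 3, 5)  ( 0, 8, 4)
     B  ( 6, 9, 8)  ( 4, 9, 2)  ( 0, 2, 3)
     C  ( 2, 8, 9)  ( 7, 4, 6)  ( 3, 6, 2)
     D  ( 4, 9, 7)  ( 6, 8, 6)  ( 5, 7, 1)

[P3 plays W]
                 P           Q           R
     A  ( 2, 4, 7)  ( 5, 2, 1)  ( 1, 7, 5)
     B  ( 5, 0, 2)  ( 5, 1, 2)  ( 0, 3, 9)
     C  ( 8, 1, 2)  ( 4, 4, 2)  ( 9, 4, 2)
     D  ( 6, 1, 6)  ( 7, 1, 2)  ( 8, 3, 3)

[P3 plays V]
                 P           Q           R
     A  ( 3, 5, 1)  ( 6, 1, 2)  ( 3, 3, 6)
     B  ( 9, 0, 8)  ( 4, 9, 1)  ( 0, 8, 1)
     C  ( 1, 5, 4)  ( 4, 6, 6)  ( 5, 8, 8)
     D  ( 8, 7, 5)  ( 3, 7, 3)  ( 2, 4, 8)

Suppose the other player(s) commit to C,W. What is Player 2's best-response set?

argmax u_2 = {Q,R}

u_2(P vs C,W) = 1
u_2(Q vs C,W) = 4
u_2(R vs C,W) = 4
max payoff 4 at {Q,R}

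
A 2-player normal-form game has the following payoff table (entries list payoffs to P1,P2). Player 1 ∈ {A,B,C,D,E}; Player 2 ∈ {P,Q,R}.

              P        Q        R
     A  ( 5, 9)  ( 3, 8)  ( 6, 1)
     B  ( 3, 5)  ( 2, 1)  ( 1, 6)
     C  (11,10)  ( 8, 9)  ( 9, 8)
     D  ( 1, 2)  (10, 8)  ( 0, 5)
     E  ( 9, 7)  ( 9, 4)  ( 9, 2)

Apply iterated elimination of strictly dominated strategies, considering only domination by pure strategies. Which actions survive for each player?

P1 drop A (C beats it: P:11>5 Q:8>3 R:9>6)
P1 drop B (C beats it: P:11>3 Q:8>2 R:9>1)
P2 drop R (Q beats it: C:9>8 D:8>5 E:4>2)
P1→{C,D,E} P2→{P,Q}

Remaining: P1:{C,D,E} P2:{P,Q}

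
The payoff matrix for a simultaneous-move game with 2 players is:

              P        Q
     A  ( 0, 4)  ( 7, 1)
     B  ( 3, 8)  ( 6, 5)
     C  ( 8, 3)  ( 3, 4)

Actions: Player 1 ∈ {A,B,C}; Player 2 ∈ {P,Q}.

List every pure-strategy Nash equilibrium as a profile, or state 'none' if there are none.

No pure NE.

(A,P): not NE [P1→C gives 8>0]
(A,Q): not NE [P2→P gives 4>1]
(B,P): not NE [P1→C gives 8>3]
(B,Q): not NE [P1→A gives 7>6; P2→P gives 8>5]
(C,P): not NE [P2→Q gives 4>3]
(C,Q): not NE [P1→A gives 7>3]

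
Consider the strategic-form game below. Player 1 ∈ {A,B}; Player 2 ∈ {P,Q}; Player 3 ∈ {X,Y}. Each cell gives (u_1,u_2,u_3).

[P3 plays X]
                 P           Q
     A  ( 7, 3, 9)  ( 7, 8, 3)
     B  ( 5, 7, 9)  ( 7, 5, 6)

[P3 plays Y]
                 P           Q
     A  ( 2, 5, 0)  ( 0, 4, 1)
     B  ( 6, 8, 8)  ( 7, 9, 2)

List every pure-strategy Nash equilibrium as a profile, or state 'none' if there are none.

NE set: (A,Q,X)

(A,P,X): not NE [P2→Q gives 8>3]
(A,P,Y): not NE [P1→B gives 6>2; P3→X gives 9>0]
(A,Q,X): NE
(A,Q,Y): not NE [P1→B gives 7>0; P2→P gives 5>4; P3→X gives 3>1]
(B,P,X): not NE [P1→A gives 7>5]
(B,P,Y): not NE [P2→Q gives 9>8; P3→X gives 9>8]
(B,Q,X): not NE [P2→P gives 7>5]
(B,Q,Y): not NE [P3→X gives 6>2]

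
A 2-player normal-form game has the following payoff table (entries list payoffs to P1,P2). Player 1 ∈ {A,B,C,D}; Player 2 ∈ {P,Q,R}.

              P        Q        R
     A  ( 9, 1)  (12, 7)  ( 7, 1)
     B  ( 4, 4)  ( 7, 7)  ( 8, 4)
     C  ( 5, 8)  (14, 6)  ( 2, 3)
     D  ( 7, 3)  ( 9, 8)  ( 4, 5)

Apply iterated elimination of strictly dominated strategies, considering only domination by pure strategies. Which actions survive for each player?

IESDS → P1:{A,C} P2:{P,Q}

P1 drop D (A beats it: P:9>7 Q:12>9 R:7>4)
P2 drop R (Q beats it: A:7>1 B:7>4 C:6>3)
P1 drop B (A beats it: P:9>4 Q:12>7)
P1→{A,C} P2→{P,Q}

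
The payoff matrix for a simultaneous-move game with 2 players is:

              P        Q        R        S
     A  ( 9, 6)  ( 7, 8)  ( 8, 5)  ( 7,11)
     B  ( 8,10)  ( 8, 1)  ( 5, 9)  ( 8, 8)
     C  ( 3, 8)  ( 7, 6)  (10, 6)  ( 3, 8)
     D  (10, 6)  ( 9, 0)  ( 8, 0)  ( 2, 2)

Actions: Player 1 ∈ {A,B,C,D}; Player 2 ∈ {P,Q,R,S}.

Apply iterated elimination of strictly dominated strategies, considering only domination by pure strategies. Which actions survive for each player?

P2 drop Q (S beats it: A:11>8 B:8>1 C:8>6 D:2>0)
P2 drop R (P beats it: A:6>5 B:10>9 C:8>6 D:6>0)
P1 drop C (A beats it: P:9>3 S:7>3)
P1→{A,B,D} P2→{P,S}

IESDS → P1:{A,B,D} P2:{P,S}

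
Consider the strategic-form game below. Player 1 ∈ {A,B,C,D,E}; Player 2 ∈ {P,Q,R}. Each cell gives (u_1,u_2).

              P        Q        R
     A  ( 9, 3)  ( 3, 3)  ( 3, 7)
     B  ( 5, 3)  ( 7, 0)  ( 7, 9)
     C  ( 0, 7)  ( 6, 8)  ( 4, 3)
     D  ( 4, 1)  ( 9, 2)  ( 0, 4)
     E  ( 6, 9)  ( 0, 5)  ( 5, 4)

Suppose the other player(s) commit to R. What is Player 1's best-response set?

P1 best: {B}

u_1(A vs R) = 3
u_1(B vs R) = 7
u_1(C vs R) = 4
u_1(D vs R) = 0
u_1(E vs R) = 5
max payoff 7 at {B}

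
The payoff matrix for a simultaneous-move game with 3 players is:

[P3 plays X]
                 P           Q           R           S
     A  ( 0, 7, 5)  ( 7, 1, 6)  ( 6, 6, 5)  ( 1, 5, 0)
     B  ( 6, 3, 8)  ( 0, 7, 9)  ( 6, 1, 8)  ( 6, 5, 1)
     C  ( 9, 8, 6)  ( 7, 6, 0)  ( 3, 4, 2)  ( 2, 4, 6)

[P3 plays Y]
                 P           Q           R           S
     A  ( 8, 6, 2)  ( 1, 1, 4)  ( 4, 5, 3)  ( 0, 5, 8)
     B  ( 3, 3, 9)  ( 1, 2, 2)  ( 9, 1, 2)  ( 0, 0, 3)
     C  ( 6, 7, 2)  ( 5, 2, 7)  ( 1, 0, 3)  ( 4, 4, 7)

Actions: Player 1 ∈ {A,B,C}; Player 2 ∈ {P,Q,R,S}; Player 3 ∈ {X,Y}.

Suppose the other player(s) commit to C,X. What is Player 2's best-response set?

u_2(P vs C,X) = 8
u_2(Q vs C,X) = 6
u_2(R vs C,X) = 4
u_2(S vs C,X) = 4
max payoff 8 at {P}

argmax u_2 = {P}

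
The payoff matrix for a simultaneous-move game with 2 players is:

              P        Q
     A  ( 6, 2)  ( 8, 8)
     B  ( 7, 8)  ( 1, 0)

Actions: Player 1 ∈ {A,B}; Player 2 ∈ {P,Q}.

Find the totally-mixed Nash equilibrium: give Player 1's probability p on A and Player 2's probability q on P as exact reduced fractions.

P1 indiff ⇒ q·6+(1-q)·8 = q·7+(1-q)·1 ⇒ q(-1) = (1-q)(-7) ⇒ q = 7/8
P2 indiff ⇒ p·2+(1-p)·8 = p·8+(1-p)·0 ⇒ p(-6) = (1-p)(-8) ⇒ p = 4/7

(p,q) = (4/7, 7/8)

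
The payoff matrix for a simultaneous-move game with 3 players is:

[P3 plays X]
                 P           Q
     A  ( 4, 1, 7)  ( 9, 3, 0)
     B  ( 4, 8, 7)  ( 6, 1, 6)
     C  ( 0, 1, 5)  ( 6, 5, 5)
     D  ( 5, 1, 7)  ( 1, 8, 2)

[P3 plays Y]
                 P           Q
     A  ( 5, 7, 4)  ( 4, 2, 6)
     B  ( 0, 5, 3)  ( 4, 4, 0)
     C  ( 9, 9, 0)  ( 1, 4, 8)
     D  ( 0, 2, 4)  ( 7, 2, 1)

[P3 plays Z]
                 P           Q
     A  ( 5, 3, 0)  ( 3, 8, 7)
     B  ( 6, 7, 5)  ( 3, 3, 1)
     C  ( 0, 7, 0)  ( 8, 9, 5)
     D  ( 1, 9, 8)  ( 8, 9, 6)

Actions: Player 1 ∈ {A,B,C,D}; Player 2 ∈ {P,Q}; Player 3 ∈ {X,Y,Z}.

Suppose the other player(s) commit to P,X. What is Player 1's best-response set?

BR_1 = {D}

u_1(A vs P,X) = 4
u_1(B vs P,X) = 4
u_1(C vs P,X) = 0
u_1(D vs P,X) = 5
max payoff 5 at {D}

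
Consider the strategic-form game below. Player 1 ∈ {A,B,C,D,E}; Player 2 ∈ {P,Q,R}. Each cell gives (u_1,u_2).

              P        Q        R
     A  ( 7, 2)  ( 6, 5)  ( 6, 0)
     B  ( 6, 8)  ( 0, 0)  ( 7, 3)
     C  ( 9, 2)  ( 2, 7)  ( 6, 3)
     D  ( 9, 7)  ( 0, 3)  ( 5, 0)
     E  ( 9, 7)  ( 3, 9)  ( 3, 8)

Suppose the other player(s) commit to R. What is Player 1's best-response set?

argmax u_1 = {B}

u_1(A vs R) = 6
u_1(B vs R) = 7
u_1(C vs R) = 6
u_1(D vs R) = 5
u_1(E vs R) = 3
max payoff 7 at {B}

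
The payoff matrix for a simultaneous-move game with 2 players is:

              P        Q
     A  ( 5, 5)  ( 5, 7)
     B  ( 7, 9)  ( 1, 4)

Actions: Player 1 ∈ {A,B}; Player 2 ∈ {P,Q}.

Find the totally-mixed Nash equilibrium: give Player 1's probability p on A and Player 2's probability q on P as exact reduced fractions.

P1 indiff ⇒ q·5+(1-q)·5 = q·7+(1-q)·1 ⇒ q(-2) = (1-q)(-4) ⇒ q = 2/3
P2 indiff ⇒ p·5+(1-p)·9 = p·7+(1-p)·4 ⇒ p(-2) = (1-p)(-5) ⇒ p = 5/7

p=5/7, q=2/3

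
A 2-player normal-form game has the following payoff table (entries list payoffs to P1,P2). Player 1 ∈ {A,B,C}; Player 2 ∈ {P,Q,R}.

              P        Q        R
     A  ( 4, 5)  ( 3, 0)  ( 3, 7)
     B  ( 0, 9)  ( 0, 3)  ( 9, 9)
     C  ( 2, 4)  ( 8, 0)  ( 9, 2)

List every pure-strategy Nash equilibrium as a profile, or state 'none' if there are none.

(A,P): not NE [P2→R gives 7>5]
(A,Q): not NE [P1→C gives 8>3; P2→R gives 7>0]
(A,R): not NE [P1→C gives 9>3]
(B,P): not NE [P1→A gives 4>0]
(B,Q): not NE [P1→C gives 8>0; P2→R gives 9>3]
(B,R): NE
(C,P): not NE [P1→A gives 4>2]
(C,Q): not NE [P2→P gives 4>0]
(C,R): not NE [P2→P gives 4>2]

PSNE = {(B,R)}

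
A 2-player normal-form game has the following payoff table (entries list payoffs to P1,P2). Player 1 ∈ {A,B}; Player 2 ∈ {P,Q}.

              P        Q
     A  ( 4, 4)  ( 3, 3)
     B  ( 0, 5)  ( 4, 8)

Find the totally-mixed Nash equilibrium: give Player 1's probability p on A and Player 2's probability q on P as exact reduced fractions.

p=3/4, q=1/5

P1 indiff ⇒ q·4+(1-q)·3 = q·0+(1-q)·4 ⇒ q(4) = (1-q)(1) ⇒ q = 1/5
P2 indiff ⇒ p·4+(1-p)·5 = p·3+(1-p)·8 ⇒ p(1) = (1-p)(3) ⇒ p = 3/4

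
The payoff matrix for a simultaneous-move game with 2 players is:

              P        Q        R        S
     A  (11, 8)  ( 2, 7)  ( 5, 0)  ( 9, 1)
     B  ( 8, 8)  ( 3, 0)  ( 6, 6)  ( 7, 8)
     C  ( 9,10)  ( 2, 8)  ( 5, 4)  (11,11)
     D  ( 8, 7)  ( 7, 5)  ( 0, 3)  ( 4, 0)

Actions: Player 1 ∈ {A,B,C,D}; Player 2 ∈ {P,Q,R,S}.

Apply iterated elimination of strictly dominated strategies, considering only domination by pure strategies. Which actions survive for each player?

Remaining: P1:{A,C} P2:{P,S}

P2 drop Q (P beats it: A:8>7 B:8>0 C:10>8 D:7>5)
P1 drop D (A beats it: P:11>8 R:5>0 S:9>4)
P2 drop R (P beats it: A:8>0 B:8>6 C:10>4)
P1 drop B (A beats it: P:11>8 S:9>7)
P1→{A,C} P2→{P,S}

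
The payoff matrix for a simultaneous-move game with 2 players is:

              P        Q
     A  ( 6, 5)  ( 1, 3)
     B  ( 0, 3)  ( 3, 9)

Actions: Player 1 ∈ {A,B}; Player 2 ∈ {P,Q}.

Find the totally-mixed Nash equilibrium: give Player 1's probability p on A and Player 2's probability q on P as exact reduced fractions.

P1 indiff ⇒ q·6+(1-q)·1 = q·0+(1-q)·3 ⇒ q(6) = (1-q)(2) ⇒ q = 1/4
P2 indiff ⇒ p·5+(1-p)·3 = p·3+(1-p)·9 ⇒ p(2) = (1-p)(6) ⇒ p = 3/4

P1 mixes 3/4 on A; P2 mixes 1/4 on P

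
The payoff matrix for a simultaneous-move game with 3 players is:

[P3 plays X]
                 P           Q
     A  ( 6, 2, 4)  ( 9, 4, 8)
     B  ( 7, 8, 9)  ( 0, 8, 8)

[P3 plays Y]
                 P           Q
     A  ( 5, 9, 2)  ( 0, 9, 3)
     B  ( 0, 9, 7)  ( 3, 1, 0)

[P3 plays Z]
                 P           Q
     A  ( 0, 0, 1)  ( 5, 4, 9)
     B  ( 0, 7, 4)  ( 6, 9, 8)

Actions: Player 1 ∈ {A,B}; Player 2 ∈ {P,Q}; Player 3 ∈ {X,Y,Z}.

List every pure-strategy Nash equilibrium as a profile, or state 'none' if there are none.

Nash profiles: (B,P,X), (B,Q,Z)

(A,P,X): not NE [P1→B gives 7>6; P2→Q gives 4>2]
(A,P,Y): not NE [P3→X gives 4>2]
(A,P,Z): not NE [P2→Q gives 4>0; P3→X gives 4>1]
(A,Q,X): not NE [P3→Z gives 9>8]
(A,Q,Y): not NE [P1→B gives 3>0; P3→Z gives 9>3]
(A,Q,Z): not NE [P1→B gives 6>5]
(B,P,X): NE
(B,P,Y): not NE [P1→A gives 5>0; P3→X gives 9>7]
(B,P,Z): not NE [P2→Q gives 9>7; P3→X gives 9>4]
(B,Q,X): not NE [P1→A gives 9>0]
(B,Q,Y): not NE [P2→P gives 9>1; P3→Z gives 8>0]
(B,Q,Z): NE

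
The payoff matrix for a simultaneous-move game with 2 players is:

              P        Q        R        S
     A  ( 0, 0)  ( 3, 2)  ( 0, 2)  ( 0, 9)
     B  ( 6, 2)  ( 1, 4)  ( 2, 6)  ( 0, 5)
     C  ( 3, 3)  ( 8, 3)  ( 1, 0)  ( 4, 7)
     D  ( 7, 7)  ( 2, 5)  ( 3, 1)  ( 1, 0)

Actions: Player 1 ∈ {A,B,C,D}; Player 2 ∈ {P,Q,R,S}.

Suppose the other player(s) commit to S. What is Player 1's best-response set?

P1 best: {C}

u_1(A vs S) = 0
u_1(B vs S) = 0
u_1(C vs S) = 4
u_1(D vs S) = 1
max payoff 4 at {C}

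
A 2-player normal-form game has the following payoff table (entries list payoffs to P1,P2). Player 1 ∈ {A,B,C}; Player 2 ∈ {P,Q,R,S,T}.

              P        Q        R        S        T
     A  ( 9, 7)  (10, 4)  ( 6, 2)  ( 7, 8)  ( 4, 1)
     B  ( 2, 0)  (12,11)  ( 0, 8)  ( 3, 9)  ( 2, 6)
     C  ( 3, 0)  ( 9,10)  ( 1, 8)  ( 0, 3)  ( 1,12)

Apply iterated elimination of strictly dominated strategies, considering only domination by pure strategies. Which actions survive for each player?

Remaining: P1:{A,B} P2:{Q,S}

P1 drop C (A beats it: P:9>3 Q:10>9 R:6>1 S:7>0 T:4>1)
P2 drop P (S beats it: A:8>7 B:9>0)
P2 drop R (Q beats it: A:4>2 B:11>8)
P2 drop T (Q beats it: A:4>1 B:11>6)
P1→{A,B} P2→{Q,S}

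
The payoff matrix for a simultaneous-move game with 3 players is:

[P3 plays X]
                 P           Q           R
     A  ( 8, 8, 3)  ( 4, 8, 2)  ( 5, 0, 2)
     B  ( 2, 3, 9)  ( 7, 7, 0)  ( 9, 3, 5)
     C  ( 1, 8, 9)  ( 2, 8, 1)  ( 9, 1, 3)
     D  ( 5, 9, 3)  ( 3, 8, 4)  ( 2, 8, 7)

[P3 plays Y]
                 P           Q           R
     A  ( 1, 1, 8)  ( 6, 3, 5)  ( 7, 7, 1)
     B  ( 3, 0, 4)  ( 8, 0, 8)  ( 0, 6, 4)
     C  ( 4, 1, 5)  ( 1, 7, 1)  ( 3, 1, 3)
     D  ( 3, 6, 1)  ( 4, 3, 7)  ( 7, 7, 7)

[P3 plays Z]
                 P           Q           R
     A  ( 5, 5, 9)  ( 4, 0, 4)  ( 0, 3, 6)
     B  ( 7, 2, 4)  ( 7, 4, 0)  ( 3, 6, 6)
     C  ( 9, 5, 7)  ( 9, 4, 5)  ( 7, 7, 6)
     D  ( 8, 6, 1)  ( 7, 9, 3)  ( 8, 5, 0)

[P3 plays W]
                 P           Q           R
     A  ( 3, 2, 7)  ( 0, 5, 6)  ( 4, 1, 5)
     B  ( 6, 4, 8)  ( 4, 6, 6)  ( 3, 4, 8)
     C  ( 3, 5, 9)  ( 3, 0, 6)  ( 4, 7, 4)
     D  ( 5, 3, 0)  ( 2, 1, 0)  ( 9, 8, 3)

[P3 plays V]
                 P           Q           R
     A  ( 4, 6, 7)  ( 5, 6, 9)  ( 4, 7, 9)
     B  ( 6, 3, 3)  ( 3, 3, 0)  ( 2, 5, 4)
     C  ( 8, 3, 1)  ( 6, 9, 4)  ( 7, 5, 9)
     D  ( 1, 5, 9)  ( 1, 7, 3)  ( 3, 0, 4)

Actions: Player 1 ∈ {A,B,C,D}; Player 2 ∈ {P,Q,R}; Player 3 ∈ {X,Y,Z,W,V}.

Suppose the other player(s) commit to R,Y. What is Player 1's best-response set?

argmax u_1 = {A,D}

u_1(A vs R,Y) = 7
u_1(B vs R,Y) = 0
u_1(C vs R,Y) = 3
u_1(D vs R,Y) = 7
max payoff 7 at {A,D}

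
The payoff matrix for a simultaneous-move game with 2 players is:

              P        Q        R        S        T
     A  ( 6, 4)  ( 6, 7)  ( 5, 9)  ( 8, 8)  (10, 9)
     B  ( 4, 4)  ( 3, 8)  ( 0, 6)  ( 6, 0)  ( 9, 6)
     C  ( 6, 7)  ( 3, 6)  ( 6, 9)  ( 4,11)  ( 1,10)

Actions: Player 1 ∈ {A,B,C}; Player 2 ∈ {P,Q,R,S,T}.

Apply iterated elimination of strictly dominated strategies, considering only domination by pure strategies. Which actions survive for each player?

IESDS → P1:{A,C} P2:{R,S,T}

P1 drop B (A beats it: P:6>4 Q:6>3 R:5>0 S:8>6 T:10>9)
P2 drop P (R beats it: A:9>4 C:9>7)
P2 drop Q (R beats it: A:9>7 C:9>6)
P1→{A,C} P2→{R,S,T}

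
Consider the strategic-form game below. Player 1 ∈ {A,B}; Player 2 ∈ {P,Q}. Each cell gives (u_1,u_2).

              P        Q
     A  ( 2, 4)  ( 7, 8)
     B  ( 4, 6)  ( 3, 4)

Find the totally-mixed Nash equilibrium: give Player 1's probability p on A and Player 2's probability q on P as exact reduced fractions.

P1 mixes 1/3 on A; P2 mixes 2/3 on P

P1 indiff ⇒ q·2+(1-q)·7 = q·4+(1-q)·3 ⇒ q(-2) = (1-q)(-4) ⇒ q = 2/3
P2 indiff ⇒ p·4+(1-p)·6 = p·8+(1-p)·4 ⇒ p(-4) = (1-p)(-2) ⇒ p = 1/3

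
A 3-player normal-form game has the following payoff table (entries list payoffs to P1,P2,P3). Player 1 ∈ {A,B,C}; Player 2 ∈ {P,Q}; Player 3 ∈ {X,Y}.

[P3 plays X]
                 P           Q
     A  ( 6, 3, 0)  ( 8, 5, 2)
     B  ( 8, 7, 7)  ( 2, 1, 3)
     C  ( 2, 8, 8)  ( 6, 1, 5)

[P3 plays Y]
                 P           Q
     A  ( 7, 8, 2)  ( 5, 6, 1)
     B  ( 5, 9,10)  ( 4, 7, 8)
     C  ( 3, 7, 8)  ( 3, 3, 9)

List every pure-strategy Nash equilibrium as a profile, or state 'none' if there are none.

Nash profiles: (A,P,Y), (A,Q,X)

(A,P,X): not NE [P1→B gives 8>6; P2→Q gives 5>3; P3→Y gives 2>0]
(A,P,Y): NE
(A,Q,X): NE
(A,Q,Y): not NE [P2→P gives 8>6; P3→X gives 2>1]
(B,P,X): not NE [P3→Y gives 10>7]
(B,P,Y): not NE [P1→A gives 7>5]
(B,Q,X): not NE [P1→A gives 8>2; P2→P gives 7>1; P3→Y gives 8>3]
(B,Q,Y): not NE [P1→A gives 5>4; P2→P gives 9>7]
(C,P,X): not NE [P1→B gives 8>2]
(C,P,Y): not NE [P1→A gives 7>3]
(C,Q,X): not NE [P1→A gives 8>6; P2→P gives 8>1; P3→Y gives 9>5]
(C,Q,Y): not NE [P1→A gives 5>3; P2→P gives 7>3]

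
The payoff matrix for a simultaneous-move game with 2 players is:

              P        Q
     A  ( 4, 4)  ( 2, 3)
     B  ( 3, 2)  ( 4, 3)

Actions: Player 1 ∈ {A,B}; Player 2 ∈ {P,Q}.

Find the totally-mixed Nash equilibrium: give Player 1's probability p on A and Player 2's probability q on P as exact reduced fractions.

p=1/2, q=2/3

P1 indiff ⇒ q·4+(1-q)·2 = q·3+(1-q)·4 ⇒ q(1) = (1-q)(2) ⇒ q = 2/3
P2 indiff ⇒ p·4+(1-p)·2 = p·3+(1-p)·3 ⇒ p(1) = (1-p)(1) ⇒ p = 1/2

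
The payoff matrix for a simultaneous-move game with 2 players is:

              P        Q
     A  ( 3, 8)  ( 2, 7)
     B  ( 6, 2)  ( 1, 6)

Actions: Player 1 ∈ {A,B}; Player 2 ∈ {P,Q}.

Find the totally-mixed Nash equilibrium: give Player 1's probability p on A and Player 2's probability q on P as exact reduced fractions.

P1 indiff ⇒ q·3+(1-q)·2 = q·6+(1-q)·1 ⇒ q(-3) = (1-q)(-1) ⇒ q = 1/4
P2 indiff ⇒ p·8+(1-p)·2 = p·7+(1-p)·6 ⇒ p(1) = (1-p)(4) ⇒ p = 4/5

p=4/5, q=1/4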